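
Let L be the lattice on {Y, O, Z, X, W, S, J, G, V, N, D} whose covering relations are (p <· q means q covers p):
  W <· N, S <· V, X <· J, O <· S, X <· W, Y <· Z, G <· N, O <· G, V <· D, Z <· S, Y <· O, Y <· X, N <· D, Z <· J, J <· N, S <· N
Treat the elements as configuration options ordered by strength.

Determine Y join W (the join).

Common upper bounds of {Y, W}: D, N, W.
The least among these is W.

W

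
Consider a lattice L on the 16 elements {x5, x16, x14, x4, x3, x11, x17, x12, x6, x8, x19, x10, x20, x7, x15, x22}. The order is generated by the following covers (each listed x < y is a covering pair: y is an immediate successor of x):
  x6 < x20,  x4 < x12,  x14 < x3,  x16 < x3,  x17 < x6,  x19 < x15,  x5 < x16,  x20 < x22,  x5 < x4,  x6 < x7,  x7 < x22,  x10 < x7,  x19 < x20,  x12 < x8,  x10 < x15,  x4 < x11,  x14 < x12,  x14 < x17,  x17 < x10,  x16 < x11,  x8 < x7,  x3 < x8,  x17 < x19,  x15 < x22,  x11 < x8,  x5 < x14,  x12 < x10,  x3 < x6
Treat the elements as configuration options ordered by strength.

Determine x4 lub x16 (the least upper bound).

x11

Common upper bounds of {x4, x16}: x11, x22, x7, x8.
The least among these is x11.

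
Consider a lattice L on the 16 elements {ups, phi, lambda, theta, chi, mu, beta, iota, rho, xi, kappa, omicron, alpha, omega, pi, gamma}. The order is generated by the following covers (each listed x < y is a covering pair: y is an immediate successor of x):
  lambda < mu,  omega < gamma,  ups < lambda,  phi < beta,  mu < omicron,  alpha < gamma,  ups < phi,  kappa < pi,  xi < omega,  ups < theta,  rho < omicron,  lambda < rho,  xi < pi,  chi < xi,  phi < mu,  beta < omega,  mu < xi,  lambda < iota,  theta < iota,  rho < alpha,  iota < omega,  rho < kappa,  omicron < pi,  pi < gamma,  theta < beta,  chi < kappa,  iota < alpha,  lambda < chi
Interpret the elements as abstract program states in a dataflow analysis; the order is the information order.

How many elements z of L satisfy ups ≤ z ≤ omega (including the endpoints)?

The interval [ups, omega] = {beta, chi, iota, lambda, mu, omega, phi, theta, ups, xi}, which has 10 elements.

10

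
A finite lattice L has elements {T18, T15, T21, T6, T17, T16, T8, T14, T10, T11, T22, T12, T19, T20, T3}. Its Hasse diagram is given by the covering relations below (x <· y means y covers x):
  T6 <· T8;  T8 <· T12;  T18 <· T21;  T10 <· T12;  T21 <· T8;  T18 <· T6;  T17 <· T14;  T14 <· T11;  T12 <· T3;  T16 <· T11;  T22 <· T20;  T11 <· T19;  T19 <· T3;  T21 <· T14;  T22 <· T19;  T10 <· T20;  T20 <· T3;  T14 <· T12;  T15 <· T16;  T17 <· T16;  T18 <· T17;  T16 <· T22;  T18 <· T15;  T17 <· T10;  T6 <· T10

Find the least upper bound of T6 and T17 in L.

T10

Common upper bounds of {T6, T17}: T10, T12, T20, T3.
The least among these is T10.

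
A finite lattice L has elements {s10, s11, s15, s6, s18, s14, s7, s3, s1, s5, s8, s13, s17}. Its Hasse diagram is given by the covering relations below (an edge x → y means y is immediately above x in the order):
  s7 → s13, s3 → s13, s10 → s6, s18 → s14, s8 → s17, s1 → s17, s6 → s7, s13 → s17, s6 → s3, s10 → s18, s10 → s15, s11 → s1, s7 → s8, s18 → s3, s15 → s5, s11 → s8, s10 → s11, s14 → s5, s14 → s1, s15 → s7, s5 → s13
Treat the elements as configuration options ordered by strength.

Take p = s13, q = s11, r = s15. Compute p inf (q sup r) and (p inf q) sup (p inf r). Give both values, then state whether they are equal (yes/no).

s7; s15; no

q sup r = s8, so p inf (q sup r) = s13 inf s8 = s7.
p inf q = s10 and p inf r = s15, so (p inf q) sup (p inf r) = s10 sup s15 = s15.
Equal: no.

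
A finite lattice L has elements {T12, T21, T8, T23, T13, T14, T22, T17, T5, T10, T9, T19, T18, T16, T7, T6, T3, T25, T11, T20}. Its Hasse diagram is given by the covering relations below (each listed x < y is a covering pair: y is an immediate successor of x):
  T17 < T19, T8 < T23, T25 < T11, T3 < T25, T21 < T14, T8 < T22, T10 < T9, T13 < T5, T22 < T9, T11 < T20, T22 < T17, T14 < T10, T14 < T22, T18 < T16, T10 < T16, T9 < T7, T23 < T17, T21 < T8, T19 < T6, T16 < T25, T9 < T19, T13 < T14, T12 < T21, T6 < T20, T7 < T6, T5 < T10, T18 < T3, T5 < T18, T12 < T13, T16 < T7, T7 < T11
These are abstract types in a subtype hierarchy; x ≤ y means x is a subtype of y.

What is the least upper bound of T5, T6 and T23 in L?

T6

Common upper bounds of {T5, T6, T23}: T20, T6.
The least among these is T6.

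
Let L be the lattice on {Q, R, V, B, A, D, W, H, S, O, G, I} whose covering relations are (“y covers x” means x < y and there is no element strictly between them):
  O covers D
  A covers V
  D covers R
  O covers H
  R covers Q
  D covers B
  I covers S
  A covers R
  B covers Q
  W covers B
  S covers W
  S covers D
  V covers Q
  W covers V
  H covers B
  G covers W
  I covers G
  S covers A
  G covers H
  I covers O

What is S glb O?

D

Common lower bounds of {S, O}: B, D, Q, R.
The greatest among these is D.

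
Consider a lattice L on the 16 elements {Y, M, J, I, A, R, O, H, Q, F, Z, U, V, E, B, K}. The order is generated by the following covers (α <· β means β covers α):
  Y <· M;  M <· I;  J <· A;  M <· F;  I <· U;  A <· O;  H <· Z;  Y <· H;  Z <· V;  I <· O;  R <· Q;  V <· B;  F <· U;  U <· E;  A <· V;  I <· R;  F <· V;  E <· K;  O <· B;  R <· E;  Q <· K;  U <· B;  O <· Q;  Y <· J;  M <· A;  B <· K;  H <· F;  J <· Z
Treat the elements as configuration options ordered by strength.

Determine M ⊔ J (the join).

A

Common upper bounds of {M, J}: A, B, K, O, Q, V.
The least among these is A.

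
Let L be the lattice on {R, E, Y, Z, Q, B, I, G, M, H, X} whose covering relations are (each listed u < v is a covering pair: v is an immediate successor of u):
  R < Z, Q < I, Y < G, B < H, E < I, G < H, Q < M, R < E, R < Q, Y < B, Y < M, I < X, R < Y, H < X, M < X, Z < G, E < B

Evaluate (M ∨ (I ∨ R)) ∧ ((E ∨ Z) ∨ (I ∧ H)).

I ∨ R = I
M ∨ I = X
E ∨ Z = H
I ∧ H = E
H ∨ E = H
X ∧ H = H

H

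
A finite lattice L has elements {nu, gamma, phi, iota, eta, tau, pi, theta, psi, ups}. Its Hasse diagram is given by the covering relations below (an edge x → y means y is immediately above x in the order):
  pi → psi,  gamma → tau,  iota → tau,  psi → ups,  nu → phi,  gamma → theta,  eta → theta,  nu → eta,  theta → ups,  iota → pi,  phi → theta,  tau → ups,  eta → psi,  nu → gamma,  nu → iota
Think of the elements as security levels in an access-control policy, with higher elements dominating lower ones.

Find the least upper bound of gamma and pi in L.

ups

Common upper bounds of {gamma, pi}: ups.
The least among these is ups.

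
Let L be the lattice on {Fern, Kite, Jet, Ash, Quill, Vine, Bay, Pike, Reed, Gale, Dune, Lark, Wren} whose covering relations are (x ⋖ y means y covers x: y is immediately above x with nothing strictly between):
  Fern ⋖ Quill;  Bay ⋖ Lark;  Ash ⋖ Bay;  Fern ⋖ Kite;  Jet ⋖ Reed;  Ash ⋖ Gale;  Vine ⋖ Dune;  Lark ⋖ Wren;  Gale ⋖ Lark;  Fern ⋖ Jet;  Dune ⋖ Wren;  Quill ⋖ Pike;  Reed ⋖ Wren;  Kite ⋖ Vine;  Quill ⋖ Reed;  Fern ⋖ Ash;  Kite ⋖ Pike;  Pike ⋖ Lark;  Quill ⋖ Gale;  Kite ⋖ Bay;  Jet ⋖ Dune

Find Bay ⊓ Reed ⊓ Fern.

Fern

Common lower bounds of {Bay, Reed, Fern}: Fern.
The greatest among these is Fern.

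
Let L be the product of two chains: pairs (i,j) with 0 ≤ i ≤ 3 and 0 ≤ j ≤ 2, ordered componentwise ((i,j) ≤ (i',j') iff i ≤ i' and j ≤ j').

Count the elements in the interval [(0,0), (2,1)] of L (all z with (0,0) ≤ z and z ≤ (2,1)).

6

The interval [(0,0), (2,1)] = {(0,0), (0,1), (1,0), (1,1), (2,0), (2,1)}, which has 6 elements.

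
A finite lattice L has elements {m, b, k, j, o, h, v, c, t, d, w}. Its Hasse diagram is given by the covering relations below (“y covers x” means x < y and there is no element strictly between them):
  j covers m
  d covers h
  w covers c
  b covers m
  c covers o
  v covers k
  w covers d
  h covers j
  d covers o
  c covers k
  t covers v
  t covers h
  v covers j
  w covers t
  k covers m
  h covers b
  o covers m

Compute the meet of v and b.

Common lower bounds of {v, b}: m.
The greatest among these is m.

m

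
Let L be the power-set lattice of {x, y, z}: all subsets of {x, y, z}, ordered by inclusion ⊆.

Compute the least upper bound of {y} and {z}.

Under ⊆, join is union: {y} ∪ {z} = {y,z}.

{y,z}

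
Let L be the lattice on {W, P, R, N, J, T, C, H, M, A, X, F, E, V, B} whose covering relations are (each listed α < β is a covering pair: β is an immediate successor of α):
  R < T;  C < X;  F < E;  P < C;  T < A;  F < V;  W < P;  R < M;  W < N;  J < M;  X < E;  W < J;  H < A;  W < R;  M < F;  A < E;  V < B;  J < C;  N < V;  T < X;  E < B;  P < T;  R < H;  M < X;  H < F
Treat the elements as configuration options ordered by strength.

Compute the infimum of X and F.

Common lower bounds of {X, F}: J, M, R, W.
The greatest among these is M.

M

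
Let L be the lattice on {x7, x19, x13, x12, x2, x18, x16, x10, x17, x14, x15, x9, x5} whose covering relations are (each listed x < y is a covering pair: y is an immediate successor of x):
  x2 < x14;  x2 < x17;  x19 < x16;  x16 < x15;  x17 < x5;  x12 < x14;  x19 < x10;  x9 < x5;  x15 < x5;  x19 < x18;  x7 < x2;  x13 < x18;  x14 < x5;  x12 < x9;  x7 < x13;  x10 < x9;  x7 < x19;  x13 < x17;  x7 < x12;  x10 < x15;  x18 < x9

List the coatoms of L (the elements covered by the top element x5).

x14, x15, x17, x9

The coatoms are exactly the elements covered by x5: x14, x15, x17, x9.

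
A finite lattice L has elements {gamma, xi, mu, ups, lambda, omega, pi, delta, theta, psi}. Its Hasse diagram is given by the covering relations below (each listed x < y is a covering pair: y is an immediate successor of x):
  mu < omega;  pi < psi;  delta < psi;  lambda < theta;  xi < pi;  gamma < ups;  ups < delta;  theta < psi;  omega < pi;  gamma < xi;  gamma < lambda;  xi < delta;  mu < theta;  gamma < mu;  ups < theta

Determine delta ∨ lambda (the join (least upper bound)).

psi

Common upper bounds of {delta, lambda}: psi.
The least among these is psi.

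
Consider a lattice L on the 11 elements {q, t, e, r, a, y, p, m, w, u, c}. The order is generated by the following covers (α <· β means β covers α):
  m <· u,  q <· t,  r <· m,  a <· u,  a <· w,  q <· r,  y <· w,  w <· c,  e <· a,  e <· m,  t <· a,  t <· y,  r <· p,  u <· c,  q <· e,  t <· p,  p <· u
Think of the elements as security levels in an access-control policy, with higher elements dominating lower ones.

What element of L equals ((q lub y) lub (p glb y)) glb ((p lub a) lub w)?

q ∨ y = y
p ∧ y = t
y ∨ t = y
p ∨ a = u
u ∨ w = c
y ∧ c = y

y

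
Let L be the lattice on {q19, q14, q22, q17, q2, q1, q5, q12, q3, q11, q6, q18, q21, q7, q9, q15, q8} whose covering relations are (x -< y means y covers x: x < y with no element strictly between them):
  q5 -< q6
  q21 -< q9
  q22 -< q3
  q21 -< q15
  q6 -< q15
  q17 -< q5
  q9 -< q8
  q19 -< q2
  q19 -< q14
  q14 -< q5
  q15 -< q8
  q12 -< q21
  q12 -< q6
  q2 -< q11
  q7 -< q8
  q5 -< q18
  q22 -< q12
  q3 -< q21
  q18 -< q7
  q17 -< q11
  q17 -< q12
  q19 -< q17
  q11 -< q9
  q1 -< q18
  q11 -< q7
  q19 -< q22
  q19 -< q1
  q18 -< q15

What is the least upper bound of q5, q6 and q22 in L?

Common upper bounds of {q5, q6, q22}: q15, q6, q8.
The least among these is q6.

q6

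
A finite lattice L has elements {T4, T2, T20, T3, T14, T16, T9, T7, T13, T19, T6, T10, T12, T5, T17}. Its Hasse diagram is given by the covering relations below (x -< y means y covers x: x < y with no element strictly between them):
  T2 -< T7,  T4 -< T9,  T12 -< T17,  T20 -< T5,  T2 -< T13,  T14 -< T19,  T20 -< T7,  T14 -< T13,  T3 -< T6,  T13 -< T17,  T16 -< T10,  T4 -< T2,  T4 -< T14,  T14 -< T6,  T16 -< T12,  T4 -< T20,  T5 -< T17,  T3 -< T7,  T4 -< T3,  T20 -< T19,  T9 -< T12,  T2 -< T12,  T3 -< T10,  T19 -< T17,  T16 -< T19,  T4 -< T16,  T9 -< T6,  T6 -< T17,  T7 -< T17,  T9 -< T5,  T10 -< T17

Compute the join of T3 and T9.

Common upper bounds of {T3, T9}: T17, T6.
The least among these is T6.

T6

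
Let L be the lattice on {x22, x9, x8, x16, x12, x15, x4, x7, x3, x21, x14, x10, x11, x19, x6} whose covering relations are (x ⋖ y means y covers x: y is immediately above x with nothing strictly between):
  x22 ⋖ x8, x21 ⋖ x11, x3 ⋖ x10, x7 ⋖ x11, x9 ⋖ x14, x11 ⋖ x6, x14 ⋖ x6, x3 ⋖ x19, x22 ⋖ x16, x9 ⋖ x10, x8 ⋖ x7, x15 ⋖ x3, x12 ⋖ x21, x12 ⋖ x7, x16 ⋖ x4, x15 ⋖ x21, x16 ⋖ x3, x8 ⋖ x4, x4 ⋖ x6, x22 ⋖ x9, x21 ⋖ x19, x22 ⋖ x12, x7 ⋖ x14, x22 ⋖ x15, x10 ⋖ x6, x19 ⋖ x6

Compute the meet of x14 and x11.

x7

Common lower bounds of {x14, x11}: x12, x22, x7, x8.
The greatest among these is x7.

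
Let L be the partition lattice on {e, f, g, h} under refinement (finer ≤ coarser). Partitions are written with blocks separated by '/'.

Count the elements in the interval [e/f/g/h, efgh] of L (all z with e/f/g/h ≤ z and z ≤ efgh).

The interval [e/f/g/h, efgh] = {e/f/g/h, e/f/gh, e/fg/h, e/fgh, e/fh/g, ef/g/h, ef/gh, efg/h, efgh, efh/g, eg/f/h, eg/fh, egh/f, eh/f/g, eh/fg}, which has 15 elements.

15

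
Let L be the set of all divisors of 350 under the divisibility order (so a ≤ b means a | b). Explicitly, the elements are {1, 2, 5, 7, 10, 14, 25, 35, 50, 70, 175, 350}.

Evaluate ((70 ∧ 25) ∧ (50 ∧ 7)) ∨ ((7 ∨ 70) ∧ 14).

70 ∧ 25 = 5
50 ∧ 7 = 1
5 ∧ 1 = 1
7 ∨ 70 = 70
70 ∧ 14 = 14
1 ∨ 14 = 14

14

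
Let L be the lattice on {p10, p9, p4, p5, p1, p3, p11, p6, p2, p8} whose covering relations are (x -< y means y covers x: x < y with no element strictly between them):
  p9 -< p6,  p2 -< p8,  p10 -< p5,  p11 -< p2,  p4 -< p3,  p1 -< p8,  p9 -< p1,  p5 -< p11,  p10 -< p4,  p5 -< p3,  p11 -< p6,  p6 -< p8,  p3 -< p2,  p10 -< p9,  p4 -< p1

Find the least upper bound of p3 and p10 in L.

p3

Common upper bounds of {p3, p10}: p2, p3, p8.
The least among these is p3.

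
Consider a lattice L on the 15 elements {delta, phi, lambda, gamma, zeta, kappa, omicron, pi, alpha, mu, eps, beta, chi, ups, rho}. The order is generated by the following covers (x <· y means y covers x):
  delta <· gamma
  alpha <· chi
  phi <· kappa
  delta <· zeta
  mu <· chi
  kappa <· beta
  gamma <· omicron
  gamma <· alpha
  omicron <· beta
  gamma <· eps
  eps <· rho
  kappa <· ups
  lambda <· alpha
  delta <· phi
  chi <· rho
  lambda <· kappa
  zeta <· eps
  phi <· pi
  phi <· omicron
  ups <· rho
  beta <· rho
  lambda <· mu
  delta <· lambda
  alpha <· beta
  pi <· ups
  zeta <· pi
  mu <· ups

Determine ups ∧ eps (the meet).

Common lower bounds of {ups, eps}: delta, zeta.
The greatest among these is zeta.

zeta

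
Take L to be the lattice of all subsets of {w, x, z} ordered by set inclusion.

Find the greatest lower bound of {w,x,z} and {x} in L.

Common lower bounds of {{w,x,z}, {x}}: {x}, ∅.
The greatest among these is {x}.

{x}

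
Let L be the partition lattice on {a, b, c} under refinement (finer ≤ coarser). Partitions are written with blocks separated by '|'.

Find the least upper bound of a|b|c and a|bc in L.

The join of a|b|c and a|bc merges any blocks that overlap across the partitions, giving a|bc.

a|bc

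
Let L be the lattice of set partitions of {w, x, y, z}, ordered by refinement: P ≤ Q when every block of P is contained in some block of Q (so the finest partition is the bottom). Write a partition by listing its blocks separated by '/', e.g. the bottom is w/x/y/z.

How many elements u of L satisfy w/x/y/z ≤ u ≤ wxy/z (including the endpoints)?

5

The interval [w/x/y/z, wxy/z] = {w/x/y/z, w/xy/z, wx/y/z, wxy/z, wy/x/z}, which has 5 elements.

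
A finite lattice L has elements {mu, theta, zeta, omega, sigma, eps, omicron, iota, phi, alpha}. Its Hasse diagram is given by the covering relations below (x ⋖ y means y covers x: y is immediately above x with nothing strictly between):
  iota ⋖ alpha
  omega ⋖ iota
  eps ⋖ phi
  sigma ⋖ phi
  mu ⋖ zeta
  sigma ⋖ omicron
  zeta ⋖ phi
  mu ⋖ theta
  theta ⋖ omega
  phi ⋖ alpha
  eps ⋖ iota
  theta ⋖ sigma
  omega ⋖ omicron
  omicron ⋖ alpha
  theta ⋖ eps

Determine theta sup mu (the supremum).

Common upper bounds of {theta, mu}: alpha, eps, iota, omega, omicron, phi, sigma, theta.
The least among these is theta.

theta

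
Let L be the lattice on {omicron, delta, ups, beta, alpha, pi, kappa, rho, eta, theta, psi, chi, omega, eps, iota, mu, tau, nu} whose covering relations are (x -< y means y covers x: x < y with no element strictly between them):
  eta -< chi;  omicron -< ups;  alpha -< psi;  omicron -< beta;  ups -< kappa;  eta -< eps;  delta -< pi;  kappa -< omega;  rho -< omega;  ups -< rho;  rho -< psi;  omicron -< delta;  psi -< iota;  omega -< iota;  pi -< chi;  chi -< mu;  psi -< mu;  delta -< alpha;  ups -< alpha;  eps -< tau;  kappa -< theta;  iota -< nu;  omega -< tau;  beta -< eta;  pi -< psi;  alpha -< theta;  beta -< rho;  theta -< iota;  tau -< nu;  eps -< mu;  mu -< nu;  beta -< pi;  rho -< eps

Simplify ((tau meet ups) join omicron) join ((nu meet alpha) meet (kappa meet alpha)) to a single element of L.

ups

tau ∧ ups = ups
ups ∨ omicron = ups
nu ∧ alpha = alpha
kappa ∧ alpha = ups
alpha ∧ ups = ups
ups ∨ ups = ups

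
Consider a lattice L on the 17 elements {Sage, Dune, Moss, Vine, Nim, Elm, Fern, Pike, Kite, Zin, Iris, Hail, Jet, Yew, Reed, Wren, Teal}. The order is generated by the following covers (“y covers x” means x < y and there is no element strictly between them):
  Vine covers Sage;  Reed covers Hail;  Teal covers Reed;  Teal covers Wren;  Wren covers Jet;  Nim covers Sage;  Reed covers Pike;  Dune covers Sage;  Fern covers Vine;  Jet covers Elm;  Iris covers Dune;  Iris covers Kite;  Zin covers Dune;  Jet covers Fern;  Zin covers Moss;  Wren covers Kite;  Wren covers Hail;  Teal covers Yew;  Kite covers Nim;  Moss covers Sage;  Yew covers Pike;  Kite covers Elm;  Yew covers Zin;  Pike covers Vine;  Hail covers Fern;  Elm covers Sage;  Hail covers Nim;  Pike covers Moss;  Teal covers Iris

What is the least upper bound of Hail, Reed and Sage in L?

Reed

Common upper bounds of {Hail, Reed, Sage}: Reed, Teal.
The least among these is Reed.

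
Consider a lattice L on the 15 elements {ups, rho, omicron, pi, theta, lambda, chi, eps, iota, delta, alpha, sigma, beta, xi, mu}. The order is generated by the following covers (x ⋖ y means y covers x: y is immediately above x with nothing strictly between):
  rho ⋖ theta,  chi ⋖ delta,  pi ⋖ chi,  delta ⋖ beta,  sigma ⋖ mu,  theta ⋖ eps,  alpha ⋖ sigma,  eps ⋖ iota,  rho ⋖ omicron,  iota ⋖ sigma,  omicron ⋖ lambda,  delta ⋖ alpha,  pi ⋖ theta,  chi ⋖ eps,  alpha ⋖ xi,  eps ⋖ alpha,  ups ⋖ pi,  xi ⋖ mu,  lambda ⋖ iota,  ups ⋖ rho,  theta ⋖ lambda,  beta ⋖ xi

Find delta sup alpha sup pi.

alpha

Common upper bounds of {delta, alpha, pi}: alpha, mu, sigma, xi.
The least among these is alpha.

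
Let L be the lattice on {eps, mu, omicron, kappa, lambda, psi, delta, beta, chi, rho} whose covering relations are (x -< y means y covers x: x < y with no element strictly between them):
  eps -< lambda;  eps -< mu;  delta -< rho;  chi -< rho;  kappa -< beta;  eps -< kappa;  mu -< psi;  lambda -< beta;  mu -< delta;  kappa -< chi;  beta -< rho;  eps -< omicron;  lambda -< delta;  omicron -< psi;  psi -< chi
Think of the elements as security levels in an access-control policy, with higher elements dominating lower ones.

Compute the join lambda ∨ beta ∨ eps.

beta

Common upper bounds of {lambda, beta, eps}: beta, rho.
The least among these is beta.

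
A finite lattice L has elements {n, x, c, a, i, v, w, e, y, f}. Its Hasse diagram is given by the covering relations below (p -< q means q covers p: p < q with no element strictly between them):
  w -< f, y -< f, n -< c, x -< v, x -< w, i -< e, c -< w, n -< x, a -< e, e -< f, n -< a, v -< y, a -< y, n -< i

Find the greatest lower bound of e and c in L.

Common lower bounds of {e, c}: n.
The greatest among these is n.

n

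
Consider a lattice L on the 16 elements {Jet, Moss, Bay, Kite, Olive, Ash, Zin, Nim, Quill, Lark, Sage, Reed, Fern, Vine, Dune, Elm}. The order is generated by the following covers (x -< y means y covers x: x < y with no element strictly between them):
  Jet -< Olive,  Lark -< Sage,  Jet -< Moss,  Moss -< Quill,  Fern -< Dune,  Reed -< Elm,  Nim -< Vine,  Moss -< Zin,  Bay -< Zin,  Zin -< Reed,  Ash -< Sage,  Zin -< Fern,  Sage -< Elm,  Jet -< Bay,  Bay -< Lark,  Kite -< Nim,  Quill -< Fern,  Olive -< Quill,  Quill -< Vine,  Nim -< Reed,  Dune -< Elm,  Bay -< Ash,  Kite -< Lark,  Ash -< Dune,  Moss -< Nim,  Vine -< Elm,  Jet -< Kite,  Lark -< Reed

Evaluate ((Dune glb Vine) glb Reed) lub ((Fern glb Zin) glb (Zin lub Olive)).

Dune ∧ Vine = Quill
Quill ∧ Reed = Moss
Fern ∧ Zin = Zin
Zin ∨ Olive = Fern
Zin ∧ Fern = Zin
Moss ∨ Zin = Zin

Zin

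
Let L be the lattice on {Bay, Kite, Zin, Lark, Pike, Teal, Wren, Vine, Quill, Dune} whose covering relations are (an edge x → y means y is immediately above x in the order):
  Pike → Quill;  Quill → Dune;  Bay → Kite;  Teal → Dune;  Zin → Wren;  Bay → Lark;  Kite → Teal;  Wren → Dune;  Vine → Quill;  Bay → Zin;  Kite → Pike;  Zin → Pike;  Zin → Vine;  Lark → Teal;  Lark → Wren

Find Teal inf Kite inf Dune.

Kite

Common lower bounds of {Teal, Kite, Dune}: Bay, Kite.
The greatest among these is Kite.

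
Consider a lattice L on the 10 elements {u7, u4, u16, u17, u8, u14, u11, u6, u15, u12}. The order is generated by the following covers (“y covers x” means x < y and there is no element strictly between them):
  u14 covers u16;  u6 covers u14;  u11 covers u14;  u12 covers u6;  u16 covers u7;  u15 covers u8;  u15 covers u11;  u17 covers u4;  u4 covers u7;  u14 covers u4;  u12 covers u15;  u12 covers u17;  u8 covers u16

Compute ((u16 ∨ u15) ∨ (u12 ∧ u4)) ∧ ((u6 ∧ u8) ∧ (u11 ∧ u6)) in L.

u16 ∨ u15 = u15
u12 ∧ u4 = u4
u15 ∨ u4 = u15
u6 ∧ u8 = u16
u11 ∧ u6 = u14
u16 ∧ u14 = u16
u15 ∧ u16 = u16

u16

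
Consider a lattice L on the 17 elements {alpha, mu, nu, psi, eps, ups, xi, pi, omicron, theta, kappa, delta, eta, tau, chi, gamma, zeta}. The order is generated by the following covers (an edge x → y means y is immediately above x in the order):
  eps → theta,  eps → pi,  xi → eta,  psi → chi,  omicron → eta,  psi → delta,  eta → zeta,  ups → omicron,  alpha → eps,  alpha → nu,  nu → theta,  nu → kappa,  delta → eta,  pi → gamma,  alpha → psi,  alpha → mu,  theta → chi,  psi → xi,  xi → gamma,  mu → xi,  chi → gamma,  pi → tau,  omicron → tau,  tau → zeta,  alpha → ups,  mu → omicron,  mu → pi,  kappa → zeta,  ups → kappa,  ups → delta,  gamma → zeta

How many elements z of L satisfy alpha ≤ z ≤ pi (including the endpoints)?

The interval [alpha, pi] = {alpha, eps, mu, pi}, which has 4 elements.

4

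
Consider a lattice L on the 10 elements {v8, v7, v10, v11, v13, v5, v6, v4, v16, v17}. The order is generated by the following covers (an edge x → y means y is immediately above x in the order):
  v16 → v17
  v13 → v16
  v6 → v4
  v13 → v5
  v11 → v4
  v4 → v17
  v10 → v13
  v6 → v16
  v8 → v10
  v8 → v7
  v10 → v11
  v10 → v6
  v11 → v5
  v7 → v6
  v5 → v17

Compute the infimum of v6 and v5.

v10

Common lower bounds of {v6, v5}: v10, v8.
The greatest among these is v10.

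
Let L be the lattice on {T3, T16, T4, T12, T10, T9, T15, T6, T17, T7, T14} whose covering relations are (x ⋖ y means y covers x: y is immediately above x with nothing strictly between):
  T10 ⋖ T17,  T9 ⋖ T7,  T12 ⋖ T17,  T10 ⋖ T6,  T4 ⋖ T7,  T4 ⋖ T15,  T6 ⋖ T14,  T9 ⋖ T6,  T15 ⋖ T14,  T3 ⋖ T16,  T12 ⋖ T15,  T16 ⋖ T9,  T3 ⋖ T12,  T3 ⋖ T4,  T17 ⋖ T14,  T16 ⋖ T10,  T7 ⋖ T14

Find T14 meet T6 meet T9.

Common lower bounds of {T14, T6, T9}: T16, T3, T9.
The greatest among these is T9.

T9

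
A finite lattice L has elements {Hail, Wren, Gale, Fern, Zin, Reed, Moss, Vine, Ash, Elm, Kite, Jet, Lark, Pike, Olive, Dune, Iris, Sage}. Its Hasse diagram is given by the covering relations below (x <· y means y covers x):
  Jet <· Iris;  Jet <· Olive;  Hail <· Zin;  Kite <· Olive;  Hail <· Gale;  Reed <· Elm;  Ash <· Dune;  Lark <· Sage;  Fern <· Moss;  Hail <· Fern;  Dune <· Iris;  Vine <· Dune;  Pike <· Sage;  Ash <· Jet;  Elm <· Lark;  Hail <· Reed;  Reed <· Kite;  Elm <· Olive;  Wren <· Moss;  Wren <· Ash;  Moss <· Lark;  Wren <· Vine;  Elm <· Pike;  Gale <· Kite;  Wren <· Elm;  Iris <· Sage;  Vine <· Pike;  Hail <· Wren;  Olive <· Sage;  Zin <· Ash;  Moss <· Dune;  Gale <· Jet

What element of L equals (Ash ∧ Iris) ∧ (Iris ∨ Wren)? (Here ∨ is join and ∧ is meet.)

Ash

Ash ∧ Iris = Ash
Iris ∨ Wren = Iris
Ash ∧ Iris = Ash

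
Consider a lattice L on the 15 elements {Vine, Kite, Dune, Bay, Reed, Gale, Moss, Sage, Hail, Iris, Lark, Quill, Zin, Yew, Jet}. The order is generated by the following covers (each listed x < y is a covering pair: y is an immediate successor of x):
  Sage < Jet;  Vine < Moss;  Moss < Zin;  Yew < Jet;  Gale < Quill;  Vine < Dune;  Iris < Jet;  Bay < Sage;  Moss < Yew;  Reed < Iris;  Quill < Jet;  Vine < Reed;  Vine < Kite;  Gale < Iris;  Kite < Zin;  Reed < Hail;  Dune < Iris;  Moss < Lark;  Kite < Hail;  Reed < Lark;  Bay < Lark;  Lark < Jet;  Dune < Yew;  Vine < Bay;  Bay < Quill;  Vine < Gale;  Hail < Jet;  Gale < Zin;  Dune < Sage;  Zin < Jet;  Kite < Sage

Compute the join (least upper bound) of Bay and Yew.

Common upper bounds of {Bay, Yew}: Jet.
The least among these is Jet.

Jet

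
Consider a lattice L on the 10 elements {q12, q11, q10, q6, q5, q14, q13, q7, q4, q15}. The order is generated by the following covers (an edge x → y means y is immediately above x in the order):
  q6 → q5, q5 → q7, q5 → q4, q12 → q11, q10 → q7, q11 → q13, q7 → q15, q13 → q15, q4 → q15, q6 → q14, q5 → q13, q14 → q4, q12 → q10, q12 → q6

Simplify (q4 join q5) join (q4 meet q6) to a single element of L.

q4

q4 ∨ q5 = q4
q4 ∧ q6 = q6
q4 ∨ q6 = q4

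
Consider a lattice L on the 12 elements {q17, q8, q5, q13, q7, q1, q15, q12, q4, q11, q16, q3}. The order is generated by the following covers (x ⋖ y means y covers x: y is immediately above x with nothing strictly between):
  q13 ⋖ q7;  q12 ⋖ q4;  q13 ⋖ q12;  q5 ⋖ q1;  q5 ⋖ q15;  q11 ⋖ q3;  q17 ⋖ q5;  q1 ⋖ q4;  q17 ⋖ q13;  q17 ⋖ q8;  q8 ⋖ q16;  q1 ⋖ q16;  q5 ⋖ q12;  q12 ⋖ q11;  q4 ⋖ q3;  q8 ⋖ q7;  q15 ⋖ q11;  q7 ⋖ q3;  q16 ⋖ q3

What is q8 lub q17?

Common upper bounds of {q8, q17}: q16, q3, q7, q8.
The least among these is q8.

q8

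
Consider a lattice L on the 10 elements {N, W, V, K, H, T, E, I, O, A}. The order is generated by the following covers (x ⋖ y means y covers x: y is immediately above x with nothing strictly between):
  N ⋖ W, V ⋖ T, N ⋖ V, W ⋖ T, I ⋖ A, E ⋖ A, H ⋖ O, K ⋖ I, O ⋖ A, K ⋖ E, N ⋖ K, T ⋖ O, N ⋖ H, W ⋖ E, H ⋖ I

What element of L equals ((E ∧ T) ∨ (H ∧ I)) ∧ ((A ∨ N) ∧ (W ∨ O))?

O

E ∧ T = W
H ∧ I = H
W ∨ H = O
A ∨ N = A
W ∨ O = O
A ∧ O = O
O ∧ O = O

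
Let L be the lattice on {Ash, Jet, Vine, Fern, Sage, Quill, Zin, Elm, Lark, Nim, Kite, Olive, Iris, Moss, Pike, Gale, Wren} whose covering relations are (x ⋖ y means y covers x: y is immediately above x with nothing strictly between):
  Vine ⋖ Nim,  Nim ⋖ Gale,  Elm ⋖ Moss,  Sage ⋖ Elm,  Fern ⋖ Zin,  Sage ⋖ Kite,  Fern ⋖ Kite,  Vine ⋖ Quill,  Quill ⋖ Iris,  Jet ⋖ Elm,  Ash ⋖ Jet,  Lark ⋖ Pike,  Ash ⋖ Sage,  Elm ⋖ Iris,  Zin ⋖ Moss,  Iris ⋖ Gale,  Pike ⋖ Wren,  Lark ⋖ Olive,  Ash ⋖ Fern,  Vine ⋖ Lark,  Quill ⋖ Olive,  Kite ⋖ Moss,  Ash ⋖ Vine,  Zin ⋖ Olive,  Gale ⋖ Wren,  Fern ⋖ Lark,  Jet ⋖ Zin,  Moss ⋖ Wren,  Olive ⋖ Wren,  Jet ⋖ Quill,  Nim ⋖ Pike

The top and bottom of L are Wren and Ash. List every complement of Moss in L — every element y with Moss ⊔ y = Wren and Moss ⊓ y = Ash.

Need y with Moss ∨ y = Wren and Moss ∧ y = Ash.
Checking each element gives: Nim, Vine.

Nim, Vine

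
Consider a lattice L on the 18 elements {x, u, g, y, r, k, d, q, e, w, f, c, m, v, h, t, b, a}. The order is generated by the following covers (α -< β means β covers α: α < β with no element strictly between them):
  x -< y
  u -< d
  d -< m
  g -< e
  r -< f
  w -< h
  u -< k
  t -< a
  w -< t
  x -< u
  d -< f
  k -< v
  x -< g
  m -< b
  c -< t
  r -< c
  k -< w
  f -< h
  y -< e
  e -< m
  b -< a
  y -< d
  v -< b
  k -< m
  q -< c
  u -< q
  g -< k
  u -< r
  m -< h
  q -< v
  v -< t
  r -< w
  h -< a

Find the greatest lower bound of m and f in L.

d

Common lower bounds of {m, f}: d, u, x, y.
The greatest among these is d.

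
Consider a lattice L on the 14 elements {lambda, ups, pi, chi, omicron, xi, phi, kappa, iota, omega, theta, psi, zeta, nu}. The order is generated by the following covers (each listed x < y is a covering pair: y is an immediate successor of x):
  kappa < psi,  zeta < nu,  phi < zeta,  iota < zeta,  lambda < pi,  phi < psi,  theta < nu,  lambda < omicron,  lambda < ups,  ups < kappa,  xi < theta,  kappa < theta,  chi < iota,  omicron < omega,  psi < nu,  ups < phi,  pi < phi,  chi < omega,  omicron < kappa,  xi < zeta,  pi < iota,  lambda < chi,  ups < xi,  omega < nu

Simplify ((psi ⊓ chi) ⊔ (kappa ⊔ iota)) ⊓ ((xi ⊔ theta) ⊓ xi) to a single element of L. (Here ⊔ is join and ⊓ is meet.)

xi

psi ∧ chi = lambda
kappa ∨ iota = nu
lambda ∨ nu = nu
xi ∨ theta = theta
theta ∧ xi = xi
nu ∧ xi = xi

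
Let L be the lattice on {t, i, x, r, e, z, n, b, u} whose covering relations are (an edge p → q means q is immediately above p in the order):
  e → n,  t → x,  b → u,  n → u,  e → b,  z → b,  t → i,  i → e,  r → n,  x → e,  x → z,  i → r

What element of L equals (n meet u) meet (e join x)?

e

n ∧ u = n
e ∨ x = e
n ∧ e = e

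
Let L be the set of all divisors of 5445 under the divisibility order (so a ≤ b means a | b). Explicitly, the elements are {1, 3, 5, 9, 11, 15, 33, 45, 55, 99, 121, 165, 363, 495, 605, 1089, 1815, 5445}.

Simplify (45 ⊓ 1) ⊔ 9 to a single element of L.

45 ∧ 1 = 1
1 ∨ 9 = 9

9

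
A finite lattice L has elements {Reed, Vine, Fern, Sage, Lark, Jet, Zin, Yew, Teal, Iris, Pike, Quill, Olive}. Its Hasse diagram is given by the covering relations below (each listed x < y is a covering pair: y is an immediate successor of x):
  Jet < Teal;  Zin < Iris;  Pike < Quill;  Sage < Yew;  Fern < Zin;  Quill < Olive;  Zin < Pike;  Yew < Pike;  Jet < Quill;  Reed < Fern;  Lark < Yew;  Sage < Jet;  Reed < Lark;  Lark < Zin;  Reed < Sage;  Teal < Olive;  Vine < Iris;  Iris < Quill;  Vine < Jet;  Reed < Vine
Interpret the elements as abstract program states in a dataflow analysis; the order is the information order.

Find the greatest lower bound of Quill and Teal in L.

Jet

Common lower bounds of {Quill, Teal}: Jet, Reed, Sage, Vine.
The greatest among these is Jet.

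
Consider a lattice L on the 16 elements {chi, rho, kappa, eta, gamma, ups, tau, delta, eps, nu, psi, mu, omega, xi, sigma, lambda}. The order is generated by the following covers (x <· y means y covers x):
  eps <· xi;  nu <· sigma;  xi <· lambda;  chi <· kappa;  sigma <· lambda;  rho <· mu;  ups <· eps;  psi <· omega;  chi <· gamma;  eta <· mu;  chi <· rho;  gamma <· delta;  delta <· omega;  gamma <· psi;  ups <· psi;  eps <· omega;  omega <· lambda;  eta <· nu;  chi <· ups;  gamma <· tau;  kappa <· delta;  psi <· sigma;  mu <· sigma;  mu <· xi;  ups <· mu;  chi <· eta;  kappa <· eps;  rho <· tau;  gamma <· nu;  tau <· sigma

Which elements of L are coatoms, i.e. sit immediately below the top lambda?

The coatoms are exactly the elements covered by lambda: omega, sigma, xi.

omega, sigma, xi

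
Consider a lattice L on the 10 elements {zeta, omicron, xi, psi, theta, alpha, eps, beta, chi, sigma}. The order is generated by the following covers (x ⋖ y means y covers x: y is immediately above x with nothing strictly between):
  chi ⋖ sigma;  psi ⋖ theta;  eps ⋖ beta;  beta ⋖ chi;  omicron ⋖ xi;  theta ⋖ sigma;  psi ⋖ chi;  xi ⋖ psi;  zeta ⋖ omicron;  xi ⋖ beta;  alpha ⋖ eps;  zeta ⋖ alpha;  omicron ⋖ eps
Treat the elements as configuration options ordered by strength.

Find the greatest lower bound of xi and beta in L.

xi

Common lower bounds of {xi, beta}: omicron, xi, zeta.
The greatest among these is xi.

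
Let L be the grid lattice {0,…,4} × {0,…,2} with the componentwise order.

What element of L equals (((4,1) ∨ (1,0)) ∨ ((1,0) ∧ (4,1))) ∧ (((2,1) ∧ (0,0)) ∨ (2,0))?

(2,0)

(4,1) ∨ (1,0) = (4,1)
(1,0) ∧ (4,1) = (1,0)
(4,1) ∨ (1,0) = (4,1)
(2,1) ∧ (0,0) = (0,0)
(0,0) ∨ (2,0) = (2,0)
(4,1) ∧ (2,0) = (2,0)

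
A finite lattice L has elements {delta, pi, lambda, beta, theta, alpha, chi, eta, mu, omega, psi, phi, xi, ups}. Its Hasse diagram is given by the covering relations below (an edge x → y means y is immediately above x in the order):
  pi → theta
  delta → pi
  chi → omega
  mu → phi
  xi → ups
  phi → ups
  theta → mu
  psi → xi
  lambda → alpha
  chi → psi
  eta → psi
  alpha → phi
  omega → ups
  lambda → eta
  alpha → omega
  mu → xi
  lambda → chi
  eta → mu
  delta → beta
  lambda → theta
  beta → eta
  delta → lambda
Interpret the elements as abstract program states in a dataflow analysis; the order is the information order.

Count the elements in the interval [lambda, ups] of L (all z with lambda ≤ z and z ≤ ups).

11

The interval [lambda, ups] = {alpha, chi, eta, lambda, mu, omega, phi, psi, theta, ups, xi}, which has 11 elements.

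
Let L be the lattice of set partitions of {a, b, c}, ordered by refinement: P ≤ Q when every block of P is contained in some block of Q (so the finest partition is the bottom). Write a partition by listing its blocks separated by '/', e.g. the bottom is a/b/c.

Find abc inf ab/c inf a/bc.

Common lower bounds of {abc, ab/c, a/bc}: a/b/c.
The greatest among these is a/b/c.

a/b/c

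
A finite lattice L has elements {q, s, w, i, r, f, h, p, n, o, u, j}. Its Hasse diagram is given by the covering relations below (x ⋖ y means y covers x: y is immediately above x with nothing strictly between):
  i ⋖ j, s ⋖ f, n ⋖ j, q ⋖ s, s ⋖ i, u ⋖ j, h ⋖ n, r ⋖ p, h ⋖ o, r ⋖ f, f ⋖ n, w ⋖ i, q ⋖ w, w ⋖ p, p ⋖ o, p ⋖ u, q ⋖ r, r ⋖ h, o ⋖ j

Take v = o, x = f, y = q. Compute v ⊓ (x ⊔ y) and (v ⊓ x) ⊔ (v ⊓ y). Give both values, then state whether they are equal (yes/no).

x ⊔ y = f, so v ⊓ (x ⊔ y) = o ⊓ f = r.
v ⊓ x = r and v ⊓ y = q, so (v ⊓ x) ⊔ (v ⊓ y) = r ⊔ q = r.
Equal: yes.

r; r; yes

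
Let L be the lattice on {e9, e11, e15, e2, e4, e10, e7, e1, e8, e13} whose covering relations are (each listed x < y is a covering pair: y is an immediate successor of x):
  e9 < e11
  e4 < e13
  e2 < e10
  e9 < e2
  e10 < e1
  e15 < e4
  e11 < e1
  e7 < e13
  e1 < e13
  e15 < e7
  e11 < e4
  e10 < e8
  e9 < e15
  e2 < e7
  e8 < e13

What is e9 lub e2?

Common upper bounds of {e9, e2}: e1, e10, e13, e2, e7, e8.
The least among these is e2.

e2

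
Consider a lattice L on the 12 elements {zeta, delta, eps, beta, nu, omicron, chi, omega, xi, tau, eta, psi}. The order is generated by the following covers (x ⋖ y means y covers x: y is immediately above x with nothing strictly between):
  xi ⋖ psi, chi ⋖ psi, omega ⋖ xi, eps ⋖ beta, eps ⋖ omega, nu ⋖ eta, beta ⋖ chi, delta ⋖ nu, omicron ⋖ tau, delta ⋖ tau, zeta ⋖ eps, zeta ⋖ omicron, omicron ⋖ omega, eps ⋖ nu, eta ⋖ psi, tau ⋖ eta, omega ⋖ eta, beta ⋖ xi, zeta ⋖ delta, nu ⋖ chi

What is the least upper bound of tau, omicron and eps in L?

Common upper bounds of {tau, omicron, eps}: eta, psi.
The least among these is eta.

eta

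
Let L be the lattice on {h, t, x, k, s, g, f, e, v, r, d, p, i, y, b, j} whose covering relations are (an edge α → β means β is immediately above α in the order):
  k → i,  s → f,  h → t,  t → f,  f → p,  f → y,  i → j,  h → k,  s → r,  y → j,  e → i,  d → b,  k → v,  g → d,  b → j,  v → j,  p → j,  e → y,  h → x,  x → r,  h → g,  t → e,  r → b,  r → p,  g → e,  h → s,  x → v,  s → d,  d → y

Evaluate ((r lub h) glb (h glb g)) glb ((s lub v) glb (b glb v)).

h

r ∨ h = r
h ∧ g = h
r ∧ h = h
s ∨ v = j
b ∧ v = x
j ∧ x = x
h ∧ x = h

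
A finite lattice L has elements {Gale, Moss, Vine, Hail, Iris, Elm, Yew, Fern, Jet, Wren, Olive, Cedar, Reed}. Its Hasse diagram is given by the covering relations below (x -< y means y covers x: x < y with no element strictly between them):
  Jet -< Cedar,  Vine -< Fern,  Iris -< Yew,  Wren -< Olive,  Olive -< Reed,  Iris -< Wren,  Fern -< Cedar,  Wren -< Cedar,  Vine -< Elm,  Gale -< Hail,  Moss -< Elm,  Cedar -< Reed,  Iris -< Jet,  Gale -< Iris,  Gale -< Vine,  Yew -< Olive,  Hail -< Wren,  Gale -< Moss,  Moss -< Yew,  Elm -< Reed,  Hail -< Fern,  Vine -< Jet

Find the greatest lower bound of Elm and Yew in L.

Common lower bounds of {Elm, Yew}: Gale, Moss.
The greatest among these is Moss.

Moss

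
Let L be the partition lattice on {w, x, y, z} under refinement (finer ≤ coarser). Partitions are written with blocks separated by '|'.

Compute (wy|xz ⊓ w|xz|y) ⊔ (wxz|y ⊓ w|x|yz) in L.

wy|xz ∧ w|xz|y = w|xz|y
wxz|y ∧ w|x|yz = w|x|y|z
w|xz|y ∨ w|x|y|z = w|xz|y

w|xz|y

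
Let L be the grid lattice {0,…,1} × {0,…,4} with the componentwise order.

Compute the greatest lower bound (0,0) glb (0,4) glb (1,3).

Common lower bounds of {(0,0), (0,4), (1,3)}: (0,0).
The greatest among these is (0,0).

(0,0)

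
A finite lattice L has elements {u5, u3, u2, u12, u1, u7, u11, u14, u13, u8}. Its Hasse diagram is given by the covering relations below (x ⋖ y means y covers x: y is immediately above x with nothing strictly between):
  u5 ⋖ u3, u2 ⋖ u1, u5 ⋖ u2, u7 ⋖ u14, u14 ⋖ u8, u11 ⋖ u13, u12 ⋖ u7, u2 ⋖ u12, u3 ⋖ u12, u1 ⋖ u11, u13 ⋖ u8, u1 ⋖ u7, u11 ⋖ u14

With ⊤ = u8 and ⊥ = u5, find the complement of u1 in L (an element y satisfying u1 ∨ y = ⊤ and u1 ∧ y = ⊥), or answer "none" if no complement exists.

none

For every candidate y, either u1 ∨ y ≠ u8 or u1 ∧ y ≠ u5; no complement exists.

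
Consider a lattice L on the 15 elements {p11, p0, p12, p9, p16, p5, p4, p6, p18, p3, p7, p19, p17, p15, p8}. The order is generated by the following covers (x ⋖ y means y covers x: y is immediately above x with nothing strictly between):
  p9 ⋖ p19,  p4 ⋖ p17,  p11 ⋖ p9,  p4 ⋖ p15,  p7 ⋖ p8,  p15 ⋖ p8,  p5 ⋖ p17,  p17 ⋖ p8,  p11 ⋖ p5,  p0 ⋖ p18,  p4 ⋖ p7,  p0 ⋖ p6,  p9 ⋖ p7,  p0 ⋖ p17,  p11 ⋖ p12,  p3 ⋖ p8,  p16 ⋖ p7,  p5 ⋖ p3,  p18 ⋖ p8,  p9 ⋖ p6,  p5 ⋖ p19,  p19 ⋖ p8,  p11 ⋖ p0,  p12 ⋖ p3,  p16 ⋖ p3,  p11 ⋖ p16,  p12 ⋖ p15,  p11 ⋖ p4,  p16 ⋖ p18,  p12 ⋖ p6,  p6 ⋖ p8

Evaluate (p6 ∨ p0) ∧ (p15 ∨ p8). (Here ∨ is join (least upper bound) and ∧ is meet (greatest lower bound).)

p6

p6 ∨ p0 = p6
p15 ∨ p8 = p8
p6 ∧ p8 = p6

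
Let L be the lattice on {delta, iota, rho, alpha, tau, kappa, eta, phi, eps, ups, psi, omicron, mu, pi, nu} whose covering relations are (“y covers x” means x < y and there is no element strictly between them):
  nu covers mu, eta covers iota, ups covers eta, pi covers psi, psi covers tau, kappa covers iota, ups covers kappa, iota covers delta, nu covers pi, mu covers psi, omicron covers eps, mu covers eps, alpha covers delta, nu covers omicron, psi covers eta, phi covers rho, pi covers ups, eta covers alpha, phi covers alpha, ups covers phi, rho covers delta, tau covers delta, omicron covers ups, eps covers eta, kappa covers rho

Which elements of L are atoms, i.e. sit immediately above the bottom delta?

alpha, iota, rho, tau

The atoms are exactly the elements that cover delta: alpha, iota, rho, tau.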